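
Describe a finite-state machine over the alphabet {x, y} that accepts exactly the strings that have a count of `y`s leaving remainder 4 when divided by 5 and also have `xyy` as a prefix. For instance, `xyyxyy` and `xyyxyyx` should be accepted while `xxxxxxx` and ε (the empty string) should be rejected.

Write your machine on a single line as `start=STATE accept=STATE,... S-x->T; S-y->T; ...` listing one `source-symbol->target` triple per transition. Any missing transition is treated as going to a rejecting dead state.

Handle the two conditions separately and then intersect. One (5 states) tracks the count of `y`s modulo 5; the other (5 states) tracks whether the input so far still matches the prefix `xyy`. Each combined state is a pair, one component from each; accept when both components accept. After merging equivalent states the machine shrinks.
9 states suffice.
       x  y 
>  A   B  C 
   B   C  D 
   C   C  C 
   D   C  E 
   E   E  F 
   F   F  G 
 * G   G  H 
   H   H  I 
   I   I  E 
(> = start, * = accepting)

start=A; accept=G; A-x->B; A-y->C; B-x->C; B-y->D; C-x->C; C-y->C; D-x->C; D-y->E; E-x->E; E-y->F; F-x->F; F-y->G; G-x->G; G-y->H; H-x->H; H-y->I; I-x->I; I-y->E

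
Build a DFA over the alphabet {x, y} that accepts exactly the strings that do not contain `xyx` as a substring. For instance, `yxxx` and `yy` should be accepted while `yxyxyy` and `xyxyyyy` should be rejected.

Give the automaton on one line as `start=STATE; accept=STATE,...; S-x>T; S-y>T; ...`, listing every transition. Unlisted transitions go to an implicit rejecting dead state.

start=s0; accept=s0,s1,s2; s0-x>s1; s0-y>s0; s1-x>s1; s1-y>s2; s2-x>s3; s2-y>s0; s3-x>s3; s3-y>s3

Track partial matches of the forbidden pattern `xyx`. State s3 is a dead state reached once `xyx` has occurred; every other state accepts. s0 means no part of `xyx` is currently matched.
4 states suffice.
        x   y  
>* s0   s1  s0 
 * s1   s1  s2 
 * s2   s3  s0 
   s3   s3  s3 
(> = start, * = accepting)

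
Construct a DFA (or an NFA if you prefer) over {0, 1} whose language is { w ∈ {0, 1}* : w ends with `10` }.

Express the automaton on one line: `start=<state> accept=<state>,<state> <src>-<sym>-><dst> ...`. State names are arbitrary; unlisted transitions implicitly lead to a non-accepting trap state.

start=q0 accept=q2 q0-0->q0 q0-1->q1 q1-0->q2 q1-1->q1 q2-0->q0 q2-1->q1

Let each state record the length of the longest suffix of the input read so far that is also a prefix of `10`. q1 means the last symbol is `1`; q2 means the last 2 symbols are `10`. Accept only at q2, where the string currently ends in `10`.
A 3-state machine:
        0   1  
>  q0   q0  q1 
   q1   q2  q1 
 * q2   q0  q1 
(> = start, * = accepting)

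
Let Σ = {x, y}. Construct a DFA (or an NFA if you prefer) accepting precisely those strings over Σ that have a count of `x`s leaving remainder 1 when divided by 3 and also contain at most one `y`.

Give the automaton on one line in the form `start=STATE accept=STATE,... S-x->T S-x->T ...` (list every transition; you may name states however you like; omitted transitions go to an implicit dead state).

Build one automaton per condition and run them in lockstep. One (3 states) tracks the count of `x`s modulo 3; the other (3 states) tracks the count of `y`s, saturating at 2. Each combined state is a pair, one component from each; accept when both components accept. Minimizing collapses redundant product states.
A 7-state machine:
       x  y 
>  A   B  C 
 * B   D  E 
   C   E  F 
   D   A  G 
 * E   G  F 
   F   F  F 
   G   C  F 
(> = start, * = accepting)

start=A accept=B,E A-x->B A-y->C B-x->D B-y->E C-x->E C-y->F D-x->A D-y->G E-x->G E-y->F F-x->F F-y->F G-x->C G-y->F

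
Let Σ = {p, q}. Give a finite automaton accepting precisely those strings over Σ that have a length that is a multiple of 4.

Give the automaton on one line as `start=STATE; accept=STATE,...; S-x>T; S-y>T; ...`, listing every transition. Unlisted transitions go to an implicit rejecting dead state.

Only the length mod 4 matters, so use a 4-cycle: from any state, every input symbol moves to the next state, wrapping D back to A. Mark A accepting.
A 4-state machine:
       p  q 
>* A   B  B 
   B   C  C 
   C   D  D 
   D   A  A 
(> = start, * = accepting)

start=A; accept=A; A-p>B; A-q>B; B-p>C; B-q>C; C-p>D; C-q>D; D-p>A; D-q>A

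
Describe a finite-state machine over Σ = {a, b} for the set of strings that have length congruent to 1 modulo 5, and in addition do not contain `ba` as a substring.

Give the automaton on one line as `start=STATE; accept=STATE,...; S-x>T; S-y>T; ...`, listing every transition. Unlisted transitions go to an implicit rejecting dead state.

start=q0; accept=q1,q2; q0-a>q1; q0-b>q2; q1-a>q3; q1-b>q4; q2-a>q5; q2-b>q4; q3-a>q6; q3-b>q7; q4-a>q8; q4-b>q7; q5-a>q8; q5-b>q8; q6-a>q9; q6-b>q10; q7-a>q11; q7-b>q10; q8-a>q11; q8-b>q11; q9-a>q0; q9-b>q12; q10-a>q13; q10-b>q12; q11-a>q13; q11-b>q13; q12-a>q14; q12-b>q2; q13-a>q14; q13-b>q14; q14-a>q5; q14-b>q5

Run two small machines in parallel and take their product. One (5 states) tracks the input length modulo 5; the other (3 states) tracks partial matches of the forbidden pattern `ba`. Each combined state is a pair, one component from each; accept when both components accept.
A 15-state machine:
          a    b  
>  q0     q1   q2 
 * q1     q3   q4 
 * q2     q5   q4 
   q3     q6   q7 
   q4     q8   q7 
   q5     q8   q8 
   q6     q9  q10 
   q7    q11  q10 
   q8    q11  q11 
   q9     q0  q12 
   q10   q13  q12 
   q11   q13  q13 
   q12   q14   q2 
   q13   q14  q14 
   q14    q5   q5 
(> = start, * = accepting)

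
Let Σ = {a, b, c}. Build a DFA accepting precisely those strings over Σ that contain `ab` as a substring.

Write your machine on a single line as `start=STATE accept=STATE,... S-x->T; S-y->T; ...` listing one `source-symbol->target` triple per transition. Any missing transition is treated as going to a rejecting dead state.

States s0..s1 record the length of the longest prefix of `ab` that matches the current input suffix. Reaching s2 means `ab` has been seen, and we stay there forever. Accept from s2.
A 3-state machine:
        a   b   c  
>  s0   s1  s0  s0 
   s1   s1  s2  s0 
 * s2   s2  s2  s2 
(> = start, * = accepting)

start=s0; accept=s2; s0-a->s1; s0-b->s0; s0-c->s0; s1-a->s1; s1-b->s2; s1-c->s0; s2-a->s2; s2-b->s2; s2-c->s2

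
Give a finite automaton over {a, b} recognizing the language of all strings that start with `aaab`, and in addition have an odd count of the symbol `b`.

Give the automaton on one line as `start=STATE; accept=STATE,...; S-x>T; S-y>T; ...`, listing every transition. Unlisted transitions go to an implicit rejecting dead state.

Run two small machines in parallel and take their product. The first has 6 states tracking whether the input so far still matches the prefix `aaab`; the second has 2 states tracking the count of `b`s modulo 2. A product state is a pair (one from each), accepting exactly when both do.
An 8-state machine:
        a   b  
>  s0   s1  s2 
   s1   s3  s2 
   s2   s2  s4 
   s3   s5  s2 
   s4   s4  s2 
   s5   s4  s6 
 * s6   s6  s7 
   s7   s7  s6 
(> = start, * = accepting)

start=s0; accept=s6; s0-a>s1; s0-b>s2; s1-a>s3; s1-b>s2; s2-a>s2; s2-b>s4; s3-a>s5; s3-b>s2; s4-a>s4; s4-b>s2; s5-a>s4; s5-b>s6; s6-a>s6; s6-b>s7; s7-a>s7; s7-b>s6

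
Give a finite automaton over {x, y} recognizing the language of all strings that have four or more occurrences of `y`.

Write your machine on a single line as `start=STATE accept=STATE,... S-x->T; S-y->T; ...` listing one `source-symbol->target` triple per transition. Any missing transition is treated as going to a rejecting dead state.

start=A; accept=E,F; A-x->A; A-y->B; B-x->B; B-y->C; C-x->C; C-y->D; D-x->D; D-y->E; E-x->E; E-y->F; F-x->F; F-y->F

Only the number of `y`s matters, and only up to 5. Make a chain A → B → C → D → E → F advanced by each `y` (with F absorbing); every other symbol self-loops. The accepting set is {E, F}.
With 6 states:
       x  y 
>  A   A  B 
   B   B  C 
   C   C  D 
   D   D  E 
 * E   E  F 
 * F   F  F 
(> = start, * = accepting)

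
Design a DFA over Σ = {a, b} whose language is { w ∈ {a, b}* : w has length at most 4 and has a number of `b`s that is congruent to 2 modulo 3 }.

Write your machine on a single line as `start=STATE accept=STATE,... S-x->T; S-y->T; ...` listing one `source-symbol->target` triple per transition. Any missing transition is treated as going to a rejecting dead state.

start=s0; accept=s5,s8,s9; s0-a->s1; s0-b->s2; s1-a->s3; s1-b->s4; s2-a->s4; s2-b->s5; s3-a->s6; s3-b->s7; s4-a->s7; s4-b->s8; s5-a->s8; s5-b->s6; s6-a->s6; s6-b->s6; s7-a->s6; s7-b->s9; s8-a->s9; s8-b->s6; s9-a->s6; s9-b->s6

Handle the two conditions separately and then intersect. One (6 states) tracks the input length, saturating at 5; the other (3 states) tracks the count of `b`s modulo 3. Each combined state is a pair, one component from each; accept when both components accept. Equivalent product states are then merged.
With 10 states:
        a   b  
>  s0   s1  s2 
   s1   s3  s4 
   s2   s4  s5 
   s3   s6  s7 
   s4   s7  s8 
 * s5   s8  s6 
   s6   s6  s6 
   s7   s6  s9 
 * s8   s9  s6 
 * s9   s6  s6 
(> = start, * = accepting)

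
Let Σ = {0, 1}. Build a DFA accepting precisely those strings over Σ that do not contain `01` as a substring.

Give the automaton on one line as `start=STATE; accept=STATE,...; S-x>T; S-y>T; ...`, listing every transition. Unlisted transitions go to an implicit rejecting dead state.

Track partial matches of the forbidden pattern `01`. State q2 is a dead state reached once `01` has occurred; every other state accepts. q0 means no part of `01` is currently matched.
3 states suffice.
        0   1  
>* q0   q1  q0 
 * q1   q1  q2 
   q2   q2  q2 
(> = start, * = accepting)

start=q0; accept=q0,q1; q0-0>q1; q0-1>q0; q1-0>q1; q1-1>q2; q2-0>q2; q2-1>q2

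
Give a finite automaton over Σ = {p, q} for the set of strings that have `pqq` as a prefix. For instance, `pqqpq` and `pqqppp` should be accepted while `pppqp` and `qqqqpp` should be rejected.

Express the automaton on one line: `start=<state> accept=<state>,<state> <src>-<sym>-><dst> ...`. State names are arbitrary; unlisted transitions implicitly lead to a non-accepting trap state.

start=s0 accept=s3 s0-p->s1 s0-q->s4 s1-p->s4 s1-q->s2 s2-p->s4 s2-q->s3 s3-p->s3 s3-q->s3 s4-p->s4 s4-q->s4

Check the first 3 symbols one by one: s0 through s2 record how many have matched `pqq` so far; any wrong symbol goes to the dead state s4. After all 3 match we enter the accepting sink s3.
        p   q  
>  s0   s1  s4 
   s1   s4  s2 
   s2   s4  s3 
 * s3   s3  s3 
   s4   s4  s4 
(> = start, * = accepting)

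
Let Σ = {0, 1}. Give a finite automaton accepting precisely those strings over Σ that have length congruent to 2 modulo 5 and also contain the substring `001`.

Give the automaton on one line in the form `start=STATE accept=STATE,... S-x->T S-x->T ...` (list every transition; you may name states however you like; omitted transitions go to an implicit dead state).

start=A accept=T A-0->B A-1->C B-0->D B-1->E C-0->F C-1->E D-0->G D-1->H E-0->I E-1->J F-0->G F-1->J G-0->K G-1->L H-0->L H-1->L I-0->K I-1->M J-0->N J-1->M K-0->O K-1->P L-0->P L-1->P M-0->Q M-1->A N-0->O N-1->A O-0->R O-1->S P-0->S P-1->S Q-0->R Q-1->C R-0->D R-1->T S-0->T S-1->T T-0->H T-1->H

Handle the two conditions separately and then intersect. The first has 5 states tracking the input length modulo 5; the second has 4 states tracking whether and how much of `001` has been seen. A product state is a pair (one from each), accepting exactly when both do.
20 states suffice.
       0  1 
>  A   B  C 
   B   D  E 
   C   F  E 
   D   G  H 
   E   I  J 
   F   G  J 
   G   K  L 
   H   L  L 
   I   K  M 
   J   N  M 
   K   O  P 
   L   P  P 
   M   Q  A 
   N   O  A 
   O   R  S 
   P   S  S 
   Q   R  C 
   R   D  T 
   S   T  T 
 * T   H  H 
(> = start, * = accepting)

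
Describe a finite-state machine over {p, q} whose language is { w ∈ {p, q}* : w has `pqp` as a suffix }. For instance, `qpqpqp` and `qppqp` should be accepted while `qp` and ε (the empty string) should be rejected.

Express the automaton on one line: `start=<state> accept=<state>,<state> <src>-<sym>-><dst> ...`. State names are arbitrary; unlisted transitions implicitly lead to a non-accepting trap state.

Remember how much of `pqp` the current input suffix matches. State S0 means no match yet; S1 means the last symbol is `p`; S2 means the last 2 symbols are `pq`; S3 means the last 3 symbols are `pqp`. Only S3 accepts. On a mismatch, fall back to the longest proper suffix that is still a prefix of `pqp`.
4 states suffice.
        p   q  
>  S0   S1  S0 
   S1   S1  S2 
   S2   S3  S0 
 * S3   S1  S2 
(> = start, * = accepting)

start=S0 accept=S3 S0-p->S1 S0-q->S0 S1-p->S1 S1-q->S2 S2-p->S3 S2-q->S0 S3-p->S1 S3-q->S2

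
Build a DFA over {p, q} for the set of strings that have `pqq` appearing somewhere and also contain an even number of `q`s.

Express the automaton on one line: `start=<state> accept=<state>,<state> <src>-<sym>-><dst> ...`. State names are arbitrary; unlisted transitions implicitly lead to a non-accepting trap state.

Run two small machines in parallel and take their product. The first has 4 states tracking whether and how much of `pqq` has been seen; the second has 2 states tracking the count of `q`s modulo 2. A product state is a pair (one from each), accepting exactly when both do.
8 states suffice.
        p   q  
>  s0   s1  s2 
   s1   s1  s3 
   s2   s4  s0 
   s3   s4  s5 
   s4   s4  s6 
 * s5   s5  s7 
   s6   s1  s7 
   s7   s7  s5 
(> = start, * = accepting)

start=s0 accept=s5 s0-p->s1 s0-q->s2 s1-p->s1 s1-q->s3 s2-p->s4 s2-q->s0 s3-p->s4 s3-q->s5 s4-p->s4 s4-q->s6 s5-p->s5 s5-q->s7 s6-p->s1 s6-q->s7 s7-p->s7 s7-q->s5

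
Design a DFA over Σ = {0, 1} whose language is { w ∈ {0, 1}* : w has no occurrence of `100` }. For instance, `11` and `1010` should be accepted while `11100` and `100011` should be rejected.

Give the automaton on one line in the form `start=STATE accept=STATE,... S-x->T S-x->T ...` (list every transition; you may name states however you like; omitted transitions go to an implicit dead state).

start=q0 accept=q0,q1,q2 q0-0->q0 q0-1->q1 q1-0->q2 q1-1->q1 q2-0->q3 q2-1->q1 q3-0->q3 q3-1->q3

This is the complement of 'contains `100`'. Use the same substring-matching states — q0 through q3 holding how much of `100` has just been matched — but flip the accepting set: everything except the trap q3 accepts.
A 4-state machine:
        0   1  
>* q0   q0  q1 
 * q1   q2  q1 
 * q2   q3  q1 
   q3   q3  q3 
(> = start, * = accepting)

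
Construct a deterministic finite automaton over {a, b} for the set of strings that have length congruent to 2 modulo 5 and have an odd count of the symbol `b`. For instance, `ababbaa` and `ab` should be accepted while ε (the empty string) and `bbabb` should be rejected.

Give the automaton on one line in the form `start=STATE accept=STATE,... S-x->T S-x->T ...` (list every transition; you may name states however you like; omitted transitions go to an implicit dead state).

Run two small machines in parallel and take their product. The first has 5 states tracking the input length modulo 5; the second has 2 states tracking the count of `b`s modulo 2. A product state is a pair (one from each), accepting exactly when both do.
With 10 states:
        a   b  
>  q0   q1  q2 
   q1   q3  q4 
   q2   q4  q3 
   q3   q5  q6 
 * q4   q6  q5 
   q5   q7  q8 
   q6   q8  q7 
   q7   q0  q9 
   q8   q9  q0 
   q9   q2  q1 
(> = start, * = accepting)

start=q0 accept=q4 q0-a->q1 q0-b->q2 q1-a->q3 q1-b->q4 q2-a->q4 q2-b->q3 q3-a->q5 q3-b->q6 q4-a->q6 q4-b->q5 q5-a->q7 q5-b->q8 q6-a->q8 q6-b->q7 q7-a->q0 q7-b->q9 q8-a->q9 q8-b->q0 q9-a->q2 q9-b->q1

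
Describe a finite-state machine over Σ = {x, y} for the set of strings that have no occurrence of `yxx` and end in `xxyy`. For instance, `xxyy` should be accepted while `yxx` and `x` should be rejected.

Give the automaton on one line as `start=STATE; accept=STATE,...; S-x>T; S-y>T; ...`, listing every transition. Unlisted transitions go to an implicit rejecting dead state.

Build one automaton per condition and run them in lockstep. The first has 4 states tracking partial matches of the forbidden pattern `yxx`; the second has 5 states tracking how much of the suffix `xxyy` has currently been matched. A product state is a pair (one from each), accepting exactly when both do.
12 states suffice.
          x    y  
>  q0     q1   q2 
   q1     q3   q2 
   q2     q4   q2 
   q3     q3   q5 
   q4     q6   q2 
   q5     q4   q7 
   q6     q6   q8 
 * q7     q4   q2 
   q8     q9  q10 
   q9     q6  q11 
   q10    q9  q11 
   q11    q9  q11 
(> = start, * = accepting)

start=q0; accept=q7; q0-x>q1; q0-y>q2; q1-x>q3; q1-y>q2; q2-x>q4; q2-y>q2; q3-x>q3; q3-y>q5; q4-x>q6; q4-y>q2; q5-x>q4; q5-y>q7; q6-x>q6; q6-y>q8; q7-x>q4; q7-y>q2; q8-x>q9; q8-y>q10; q9-x>q6; q9-y>q11; q10-x>q9; q10-y>q11; q11-x>q9; q11-y>q11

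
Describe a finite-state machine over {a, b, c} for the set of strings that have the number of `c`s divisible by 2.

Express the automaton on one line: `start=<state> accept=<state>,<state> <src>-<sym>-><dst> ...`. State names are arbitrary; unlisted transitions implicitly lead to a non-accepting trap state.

start=s0 accept=s0 s0-a->s0 s0-b->s0 s0-c->s1 s1-a->s1 s1-b->s1 s1-c->s0

Keep the running count of `c`s modulo 2: each `c` advances along the cycle s0 → s1 → s0 while other symbols loop. Accept at s0.
        a   b   c  
>* s0   s0  s0  s1 
   s1   s1  s1  s0 
(> = start, * = accepting)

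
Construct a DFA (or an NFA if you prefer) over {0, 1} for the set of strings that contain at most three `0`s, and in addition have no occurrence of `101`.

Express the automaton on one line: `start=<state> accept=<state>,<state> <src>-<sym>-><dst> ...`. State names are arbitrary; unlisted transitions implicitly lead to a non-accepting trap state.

start=q0 accept=q0,q1,q2,q3,q4,q5,q6,q7,q8,q11,q12 q0-0->q1 q0-1->q2 q1-0->q3 q1-1->q4 q2-0->q5 q2-1->q2 q3-0->q6 q3-1->q7 q4-0->q8 q4-1->q4 q5-0->q3 q5-1->q9 q6-0->q10 q6-1->q11 q7-0->q12 q7-1->q7 q8-0->q6 q8-1->q13 q9-0->q13 q9-1->q9 q10-0->q10 q10-1->q14 q11-0->q15 q11-1->q11 q12-0->q10 q12-1->q16 q13-0->q16 q13-1->q13 q14-0->q15 q14-1->q14 q15-0->q10 q15-1->q17 q16-0->q17 q16-1->q16 q17-0->q17 q17-1->q17

Run two small machines in parallel and take their product. One (5 states) tracks the count of `0`s, saturating at 4; the other (4 states) tracks partial matches of the forbidden pattern `101`. Each combined state is a pair, one component from each; accept when both components accept.
With 18 states:
          0    1  
>* q0     q1   q2 
 * q1     q3   q4 
 * q2     q5   q2 
 * q3     q6   q7 
 * q4     q8   q4 
 * q5     q3   q9 
 * q6    q10  q11 
 * q7    q12   q7 
 * q8     q6  q13 
   q9    q13   q9 
   q10   q10  q14 
 * q11   q15  q11 
 * q12   q10  q16 
   q13   q16  q13 
   q14   q15  q14 
   q15   q10  q17 
   q16   q17  q16 
   q17   q17  q17 
(> = start, * = accepting)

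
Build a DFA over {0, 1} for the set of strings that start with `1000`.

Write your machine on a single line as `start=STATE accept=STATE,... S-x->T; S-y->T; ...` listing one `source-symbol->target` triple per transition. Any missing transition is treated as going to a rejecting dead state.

Check the first 4 symbols one by one: q0 through q3 record how many have matched `1000` so far; any wrong symbol goes to the dead state q5. After all 4 match we enter the accepting sink q4.
A 6-state machine:
        0   1  
>  q0   q5  q1 
   q1   q2  q5 
   q2   q3  q5 
   q3   q4  q5 
 * q4   q4  q4 
   q5   q5  q5 
(> = start, * = accepting)

start=q0; accept=q4; q0-0->q5; q0-1->q1; q1-0->q2; q1-1->q5; q2-0->q3; q2-1->q5; q3-0->q4; q3-1->q5; q4-0->q4; q4-1->q4; q5-0->q5; q5-1->q5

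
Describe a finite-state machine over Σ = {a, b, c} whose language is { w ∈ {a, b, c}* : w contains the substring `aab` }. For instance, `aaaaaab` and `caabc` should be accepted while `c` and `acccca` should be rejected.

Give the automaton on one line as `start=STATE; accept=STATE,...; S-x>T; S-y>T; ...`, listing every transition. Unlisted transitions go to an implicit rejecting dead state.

start=q0; accept=q3; q0-a>q1; q0-b>q0; q0-c>q0; q1-a>q2; q1-b>q0; q1-c>q0; q2-a>q2; q2-b>q3; q2-c>q0; q3-a>q3; q3-b>q3; q3-c>q3

Track how much of `aab` has been matched so far: state q0 is no progress, q3 is the absorbing accept state reached once `aab` has occurred. Intermediate states record partial matches; on a mismatch, fall back to the longest reusable overlap.
With 4 states:
        a   b   c  
>  q0   q1  q0  q0 
   q1   q2  q0  q0 
   q2   q2  q3  q0 
 * q3   q3  q3  q3 
(> = start, * = accepting)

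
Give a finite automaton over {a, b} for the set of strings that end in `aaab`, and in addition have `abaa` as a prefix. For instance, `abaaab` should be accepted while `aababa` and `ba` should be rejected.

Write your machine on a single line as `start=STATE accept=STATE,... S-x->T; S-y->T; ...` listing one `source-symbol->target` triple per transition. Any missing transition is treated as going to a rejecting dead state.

Build one automaton per condition and run them in lockstep. The first has 5 states tracking how much of the suffix `aaab` has currently been matched; the second has 6 states tracking whether the input so far still matches the prefix `abaa`. A product state is a pair (one from each), accepting exactly when both do. Minimizing collapses redundant product states.
10 states suffice.
        a   b  
>  S0   S1  S2 
   S1   S2  S3 
   S2   S2  S2 
   S3   S4  S2 
   S4   S5  S2 
   S5   S6  S7 
   S6   S6  S8 
   S7   S9  S7 
 * S8   S9  S7 
   S9   S5  S7 
(> = start, * = accepting)

start=S0; accept=S8; S0-a->S1; S0-b->S2; S1-a->S2; S1-b->S3; S2-a->S2; S2-b->S2; S3-a->S4; S3-b->S2; S4-a->S5; S4-b->S2; S5-a->S6; S5-b->S7; S6-a->S6; S6-b->S8; S7-a->S9; S7-b->S7; S8-a->S9; S8-b->S7; S9-a->S5; S9-b->S7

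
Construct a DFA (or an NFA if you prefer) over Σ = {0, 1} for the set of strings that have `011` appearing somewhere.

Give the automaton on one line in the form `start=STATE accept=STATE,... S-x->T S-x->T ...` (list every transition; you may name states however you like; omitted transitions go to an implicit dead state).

States q0..q2 record the length of the longest prefix of `011` that matches the current input suffix. Reaching q3 means `011` has been seen, and we stay there forever. Accept from q3.
4 states suffice.
        0   1  
>  q0   q1  q0 
   q1   q1  q2 
   q2   q1  q3 
 * q3   q3  q3 
(> = start, * = accepting)

start=q0 accept=q3 q0-0->q1 q0-1->q0 q1-0->q1 q1-1->q2 q2-0->q1 q2-1->q3 q3-0->q3 q3-1->q3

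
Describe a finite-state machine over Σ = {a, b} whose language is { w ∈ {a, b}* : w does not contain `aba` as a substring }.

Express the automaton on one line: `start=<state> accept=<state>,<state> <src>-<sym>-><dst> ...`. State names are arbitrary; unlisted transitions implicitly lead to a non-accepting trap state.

This is the complement of 'contains `aba`'. Use the same substring-matching states — q0 through q3 holding how much of `aba` has just been matched — but flip the accepting set: everything except the trap q3 accepts.
With 4 states:
        a   b  
>* q0   q1  q0 
 * q1   q1  q2 
 * q2   q3  q0 
   q3   q3  q3 
(> = start, * = accepting)

start=q0 accept=q0,q1,q2 q0-a->q1 q0-b->q0 q1-a->q1 q1-b->q2 q2-a->q3 q2-b->q0 q3-a->q3 q3-b->q3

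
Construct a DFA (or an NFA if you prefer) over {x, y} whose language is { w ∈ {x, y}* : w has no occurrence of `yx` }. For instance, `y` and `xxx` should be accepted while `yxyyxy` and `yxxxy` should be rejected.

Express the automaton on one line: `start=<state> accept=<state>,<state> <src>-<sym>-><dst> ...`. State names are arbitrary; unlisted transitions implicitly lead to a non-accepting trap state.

This is the complement of 'contains `yx`'. Use the same substring-matching states — q0 through q2 holding how much of `yx` has just been matched — but flip the accepting set: everything except the trap q2 accepts.
A 3-state machine:
        x   y  
>* q0   q0  q1 
 * q1   q2  q1 
   q2   q2  q2 
(> = start, * = accepting)

start=q0 accept=q0,q1 q0-x->q0 q0-y->q1 q1-x->q2 q1-y->q1 q2-x->q2 q2-y->q2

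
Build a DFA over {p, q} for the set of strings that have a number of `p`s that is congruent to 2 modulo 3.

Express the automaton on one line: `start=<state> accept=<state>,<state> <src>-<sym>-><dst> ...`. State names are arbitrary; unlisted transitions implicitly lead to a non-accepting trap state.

start=s0 accept=s2 s0-p->s1 s0-q->s0 s1-p->s2 s1-q->s1 s2-p->s0 s2-q->s2

Keep the running count of `p`s modulo 3: each `p` advances along the cycle s0 → s1 → s2 → s0 while other symbols loop. Accept at s2.
        p   q  
>  s0   s1  s0 
   s1   s2  s1 
 * s2   s0  s2 
(> = start, * = accepting)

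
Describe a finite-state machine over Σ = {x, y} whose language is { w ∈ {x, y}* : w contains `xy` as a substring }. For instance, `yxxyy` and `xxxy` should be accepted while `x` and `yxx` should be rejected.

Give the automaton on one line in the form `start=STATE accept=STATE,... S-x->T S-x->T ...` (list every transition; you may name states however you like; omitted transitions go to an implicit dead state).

States S0..S1 record the length of the longest prefix of `xy` that matches the current input suffix. Reaching S2 means `xy` has been seen, and we stay there forever. Accept from S2.
A 3-state machine:
        x   y  
>  S0   S1  S0 
   S1   S1  S2 
 * S2   S2  S2 
(> = start, * = accepting)

start=S0 accept=S2 S0-x->S1 S0-y->S0 S1-x->S1 S1-y->S2 S2-x->S2 S2-y->S2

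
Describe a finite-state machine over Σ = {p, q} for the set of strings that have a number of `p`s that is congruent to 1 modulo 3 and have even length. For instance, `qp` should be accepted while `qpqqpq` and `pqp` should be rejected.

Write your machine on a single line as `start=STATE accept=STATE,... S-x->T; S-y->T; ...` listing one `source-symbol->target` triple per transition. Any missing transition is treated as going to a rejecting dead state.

Handle the two conditions separately and then intersect. One (3 states) tracks the count of `p`s modulo 3; the other (2 states) tracks the input length modulo 2. Each combined state is a pair, one component from each; accept when both components accept.
A 6-state machine:
        p   q  
>  S0   S1  S2 
   S1   S3  S4 
   S2   S4  S0 
   S3   S2  S5 
 * S4   S5  S1 
   S5   S0  S3 
(> = start, * = accepting)

start=S0; accept=S4; S0-p->S1; S0-q->S2; S1-p->S3; S1-q->S4; S2-p->S4; S2-q->S0; S3-p->S2; S3-q->S5; S4-p->S5; S4-q->S1; S5-p->S0; S5-q->S3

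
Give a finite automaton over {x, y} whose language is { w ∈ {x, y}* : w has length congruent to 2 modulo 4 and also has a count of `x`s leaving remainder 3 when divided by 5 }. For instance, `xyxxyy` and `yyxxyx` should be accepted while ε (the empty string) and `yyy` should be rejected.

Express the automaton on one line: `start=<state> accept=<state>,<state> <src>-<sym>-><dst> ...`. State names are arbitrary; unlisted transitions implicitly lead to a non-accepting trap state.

start=q0 accept=q18 q0-x->q1 q0-y->q2 q1-x->q3 q1-y->q4 q2-x->q4 q2-y->q5 q3-x->q6 q3-y->q7 q4-x->q7 q4-y->q8 q5-x->q8 q5-y->q9 q6-x->q10 q6-y->q11 q7-x->q11 q7-y->q12 q8-x->q12 q8-y->q13 q9-x->q13 q9-y->q0 q10-x->q2 q10-y->q14 q11-x->q14 q11-y->q15 q12-x->q15 q12-y->q16 q13-x->q16 q13-y->q1 q14-x->q5 q14-y->q17 q15-x->q17 q15-y->q18 q16-x->q18 q16-y->q3 q17-x->q9 q17-y->q19 q18-x->q19 q18-y->q6 q19-x->q0 q19-y->q10

Run two small machines in parallel and take their product. The first has 4 states tracking the input length modulo 4; the second has 5 states tracking the count of `x`s modulo 5. A product state is a pair (one from each), accepting exactly when both do.
20 states suffice.
          x    y  
>  q0     q1   q2 
   q1     q3   q4 
   q2     q4   q5 
   q3     q6   q7 
   q4     q7   q8 
   q5     q8   q9 
   q6    q10  q11 
   q7    q11  q12 
   q8    q12  q13 
   q9    q13   q0 
   q10    q2  q14 
   q11   q14  q15 
   q12   q15  q16 
   q13   q16   q1 
   q14    q5  q17 
   q15   q17  q18 
   q16   q18   q3 
   q17    q9  q19 
 * q18   q19   q6 
   q19    q0  q10 
(> = start, * = accepting)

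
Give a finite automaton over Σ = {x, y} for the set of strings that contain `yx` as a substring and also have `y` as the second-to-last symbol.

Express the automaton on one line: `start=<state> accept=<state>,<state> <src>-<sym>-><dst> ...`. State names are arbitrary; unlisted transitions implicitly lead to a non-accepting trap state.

Run two small machines in parallel and take their product. The first has 3 states tracking whether and how much of `yx` has been seen; the second has 7 states tracking the last 2 symbols read. A product state is a pair (one from each), accepting exactly when both do. Minimizing collapses redundant product states.
A 6-state machine:
        x   y  
>  s0   s0  s1 
   s1   s2  s1 
 * s2   s3  s4 
   s3   s3  s4 
   s4   s2  s5 
 * s5   s2  s5 
(> = start, * = accepting)

start=s0 accept=s2,s5 s0-x->s0 s0-y->s1 s1-x->s2 s1-y->s1 s2-x->s3 s2-y->s4 s3-x->s3 s3-y->s4 s4-x->s2 s4-y->s5 s5-x->s2 s5-y->s5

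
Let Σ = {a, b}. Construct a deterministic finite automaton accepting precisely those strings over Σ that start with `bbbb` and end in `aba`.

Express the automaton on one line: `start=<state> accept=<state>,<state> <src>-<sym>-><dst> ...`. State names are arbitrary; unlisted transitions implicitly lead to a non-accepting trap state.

start=q0 accept=q8 q0-a->q1 q0-b->q2 q1-a->q1 q1-b->q1 q2-a->q1 q2-b->q3 q3-a->q1 q3-b->q4 q4-a->q1 q4-b->q5 q5-a->q6 q5-b->q5 q6-a->q6 q6-b->q7 q7-a->q8 q7-b->q5 q8-a->q6 q8-b->q7

Run two small machines in parallel and take their product. One (6 states) tracks whether the input so far still matches the prefix `bbbb`; the other (4 states) tracks how much of the suffix `aba` has currently been matched. Each combined state is a pair, one component from each; accept when both components accept. After merging equivalent states the machine shrinks.
A 9-state machine:
        a   b  
>  q0   q1  q2 
   q1   q1  q1 
   q2   q1  q3 
   q3   q1  q4 
   q4   q1  q5 
   q5   q6  q5 
   q6   q6  q7 
   q7   q8  q5 
 * q8   q6  q7 
(> = start, * = accepting)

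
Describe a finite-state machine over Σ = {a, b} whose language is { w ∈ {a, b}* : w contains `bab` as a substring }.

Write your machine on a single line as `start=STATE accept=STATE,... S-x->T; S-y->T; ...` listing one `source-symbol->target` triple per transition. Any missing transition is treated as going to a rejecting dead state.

start=S0; accept=S3; S0-a->S0; S0-b->S1; S1-a->S2; S1-b->S1; S2-a->S0; S2-b->S3; S3-a->S3; S3-b->S3

States S0..S2 record the length of the longest prefix of `bab` that matches the current input suffix. Reaching S3 means `bab` has been seen, and we stay there forever. Accept from S3.
With 4 states:
        a   b  
>  S0   S0  S1 
   S1   S2  S1 
   S2   S0  S3 
 * S3   S3  S3 
(> = start, * = accepting)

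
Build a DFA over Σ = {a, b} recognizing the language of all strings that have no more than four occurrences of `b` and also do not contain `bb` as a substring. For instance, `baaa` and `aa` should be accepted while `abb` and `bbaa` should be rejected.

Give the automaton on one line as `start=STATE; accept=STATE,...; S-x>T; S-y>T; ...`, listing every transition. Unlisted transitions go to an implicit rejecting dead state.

start=q0; accept=q0,q1,q2,q4,q5,q6,q7,q8; q0-a>q0; q0-b>q1; q1-a>q2; q1-b>q3; q2-a>q2; q2-b>q4; q3-a>q3; q3-b>q3; q4-a>q5; q4-b>q3; q5-a>q5; q5-b>q6; q6-a>q7; q6-b>q3; q7-a>q7; q7-b>q8; q8-a>q8; q8-b>q3

Handle the two conditions separately and then intersect. One (6 states) tracks the count of `b`s, saturating at 5; the other (3 states) tracks partial matches of the forbidden pattern `bb`. Each combined state is a pair, one component from each; accept when both components accept. After merging equivalent states the machine shrinks.
        a   b  
>* q0   q0  q1 
 * q1   q2  q3 
 * q2   q2  q4 
   q3   q3  q3 
 * q4   q5  q3 
 * q5   q5  q6 
 * q6   q7  q3 
 * q7   q7  q8 
 * q8   q8  q3 
(> = start, * = accepting)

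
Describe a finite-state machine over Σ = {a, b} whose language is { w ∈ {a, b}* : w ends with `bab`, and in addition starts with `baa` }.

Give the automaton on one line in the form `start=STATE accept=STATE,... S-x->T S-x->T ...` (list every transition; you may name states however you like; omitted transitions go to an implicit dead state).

start=q0 accept=q7 q0-a->q1 q0-b->q2 q1-a->q1 q1-b->q1 q2-a->q3 q2-b->q1 q3-a->q4 q3-b->q1 q4-a->q4 q4-b->q5 q5-a->q6 q5-b->q5 q6-a->q4 q6-b->q7 q7-a->q6 q7-b->q5

Handle the two conditions separately and then intersect. One (4 states) tracks how much of the suffix `bab` has currently been matched; the other (5 states) tracks whether the input so far still matches the prefix `baa`. Each combined state is a pair, one component from each; accept when both components accept. After merging equivalent states the machine shrinks.
An 8-state machine:
        a   b  
>  q0   q1  q2 
   q1   q1  q1 
   q2   q3  q1 
   q3   q4  q1 
   q4   q4  q5 
   q5   q6  q5 
   q6   q4  q7 
 * q7   q6  q5 
(> = start, * = accepting)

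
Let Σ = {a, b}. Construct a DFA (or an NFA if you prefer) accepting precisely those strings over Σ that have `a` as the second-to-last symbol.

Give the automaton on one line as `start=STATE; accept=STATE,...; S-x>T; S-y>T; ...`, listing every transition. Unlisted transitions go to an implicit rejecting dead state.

start=S0; accept=S3,S4; S0-a>S1; S0-b>S2; S1-a>S3; S1-b>S4; S2-a>S5; S2-b>S6; S3-a>S3; S3-b>S4; S4-a>S5; S4-b>S6; S5-a>S3; S5-b>S4; S6-a>S5; S6-b>S6

Because acceptance depends on a position counted from the end, the machine has to buffer the most recent 2 symbols. Make each state the string of the last up-to-2 symbols read; on input `x` shift the window left and append `x`. Accept when the buffered window has length 2 and begins with `a`.
A 7-state machine:
        a   b  
>  S0   S1  S2 
   S1   S3  S4 
   S2   S5  S6 
 * S3   S3  S4 
 * S4   S5  S6 
   S5   S3  S4 
   S6   S5  S6 
(> = start, * = accepting)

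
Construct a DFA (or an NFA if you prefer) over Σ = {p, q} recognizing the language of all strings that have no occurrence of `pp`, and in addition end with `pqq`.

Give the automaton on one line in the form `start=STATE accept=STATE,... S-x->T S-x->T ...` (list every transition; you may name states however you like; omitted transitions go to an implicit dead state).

Handle the two conditions separately and then intersect. One (3 states) tracks partial matches of the forbidden pattern `pp`; the other (4 states) tracks how much of the suffix `pqq` has currently been matched. Each combined state is a pair, one component from each; accept when both components accept.
8 states suffice.
        p   q  
>  s0   s1  s0 
   s1   s2  s3 
   s2   s2  s4 
   s3   s1  s5 
   s4   s2  s6 
 * s5   s1  s0 
   s6   s2  s7 
   s7   s2  s7 
(> = start, * = accepting)

start=s0 accept=s5 s0-p->s1 s0-q->s0 s1-p->s2 s1-q->s3 s2-p->s2 s2-q->s4 s3-p->s1 s3-q->s5 s4-p->s2 s4-q->s6 s5-p->s1 s5-q->s0 s6-p->s2 s6-q->s7 s7-p->s2 s7-q->s7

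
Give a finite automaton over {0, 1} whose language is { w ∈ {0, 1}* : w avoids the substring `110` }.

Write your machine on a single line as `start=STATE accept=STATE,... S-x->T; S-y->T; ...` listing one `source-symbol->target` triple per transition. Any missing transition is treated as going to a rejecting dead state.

This is the complement of 'contains `110`'. Use the same substring-matching states — q0 through q3 holding how much of `110` has just been matched — but flip the accepting set: everything except the trap q3 accepts.
A 4-state machine:
        0   1  
>* q0   q0  q1 
 * q1   q0  q2 
 * q2   q3  q2 
   q3   q3  q3 
(> = start, * = accepting)

start=q0; accept=q0,q1,q2; q0-0->q0; q0-1->q1; q1-0->q0; q1-1->q2; q2-0->q3; q2-1->q2; q3-0->q3; q3-1->q3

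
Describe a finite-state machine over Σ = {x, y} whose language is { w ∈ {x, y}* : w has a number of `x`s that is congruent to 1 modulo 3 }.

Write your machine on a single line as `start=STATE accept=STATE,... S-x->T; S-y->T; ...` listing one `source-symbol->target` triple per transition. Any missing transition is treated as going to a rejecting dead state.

Keep the running count of `x`s modulo 3: each `x` advances along the cycle A → B → C → A while other symbols loop. Accept at B.
3 states suffice.
       x  y 
>  A   B  A 
 * B   C  B 
   C   A  C 
(> = start, * = accepting)

start=A; accept=B; A-x->B; A-y->A; B-x->C; B-y->B; C-x->A; C-y->C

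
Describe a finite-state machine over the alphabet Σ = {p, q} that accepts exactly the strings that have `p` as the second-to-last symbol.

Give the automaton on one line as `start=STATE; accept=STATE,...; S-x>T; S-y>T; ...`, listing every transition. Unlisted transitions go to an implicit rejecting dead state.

Because acceptance depends on a position counted from the end, the machine has to buffer the most recent 2 symbols. Make each state the string of the last up-to-2 symbols read; on input `x` shift the window left and append `x`. Accept when the buffered window has length 2 and begins with `p`.
A 7-state machine:
        p   q  
>  s0   s1  s2 
   s1   s3  s4 
   s2   s5  s6 
 * s3   s3  s4 
 * s4   s5  s6 
   s5   s3  s4 
   s6   s5  s6 
(> = start, * = accepting)

start=s0; accept=s3,s4; s0-p>s1; s0-q>s2; s1-p>s3; s1-q>s4; s2-p>s5; s2-q>s6; s3-p>s3; s3-q>s4; s4-p>s5; s4-q>s6; s5-p>s3; s5-q>s4; s6-p>s5; s6-q>s6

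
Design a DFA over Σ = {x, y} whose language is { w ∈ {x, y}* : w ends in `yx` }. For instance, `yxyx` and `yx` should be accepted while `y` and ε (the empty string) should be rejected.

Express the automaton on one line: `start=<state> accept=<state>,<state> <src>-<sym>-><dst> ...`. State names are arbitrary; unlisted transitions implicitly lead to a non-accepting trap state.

Let each state record the length of the longest suffix of the input read so far that is also a prefix of `yx`. q1 means the last symbol is `y`; q2 means the last 2 symbols are `yx`. Accept only at q2, where the string currently ends in `yx`.
        x   y  
>  q0   q0  q1 
   q1   q2  q1 
 * q2   q0  q1 
(> = start, * = accepting)

start=q0 accept=q2 q0-x->q0 q0-y->q1 q1-x->q2 q1-y->q1 q2-x->q0 q2-y->q1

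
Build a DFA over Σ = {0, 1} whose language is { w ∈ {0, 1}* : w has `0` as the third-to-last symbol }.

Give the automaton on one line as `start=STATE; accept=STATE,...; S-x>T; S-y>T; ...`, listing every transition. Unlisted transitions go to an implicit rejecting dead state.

Because acceptance depends on a position counted from the end, the machine has to buffer the most recent 3 symbols. Make each state the string of the last up-to-3 symbols read; on input `x` shift the window left and append `x`. Accept when the buffered window has length 3 and begins with `0`.
A 15-state machine:
          0    1  
>  q0     q1   q2 
   q1     q3   q4 
   q2     q5   q6 
   q3     q7   q8 
   q4     q9  q10 
   q5    q11  q12 
   q6    q13  q14 
 * q7     q7   q8 
 * q8     q9  q10 
 * q9    q11  q12 
 * q10   q13  q14 
   q11    q7   q8 
   q12    q9  q10 
   q13   q11  q12 
   q14   q13  q14 
(> = start, * = accepting)

start=q0; accept=q7,q8,q9,q10; q0-0>q1; q0-1>q2; q1-0>q3; q1-1>q4; q2-0>q5; q2-1>q6; q3-0>q7; q3-1>q8; q4-0>q9; q4-1>q10; q5-0>q11; q5-1>q12; q6-0>q13; q6-1>q14; q7-0>q7; q7-1>q8; q8-0>q9; q8-1>q10; q9-0>q11; q9-1>q12; q10-0>q13; q10-1>q14; q11-0>q7; q11-1>q8; q12-0>q9; q12-1>q10; q13-0>q11; q13-1>q12; q14-0>q13; q14-1>q14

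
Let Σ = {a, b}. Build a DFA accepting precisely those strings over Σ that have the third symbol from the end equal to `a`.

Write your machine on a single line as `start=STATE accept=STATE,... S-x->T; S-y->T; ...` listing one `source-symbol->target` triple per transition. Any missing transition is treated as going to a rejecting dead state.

start=q0; accept=q7,q8,q9,q10; q0-a->q1; q0-b->q2; q1-a->q3; q1-b->q4; q2-a->q5; q2-b->q6; q3-a->q7; q3-b->q8; q4-a->q9; q4-b->q10; q5-a->q11; q5-b->q12; q6-a->q13; q6-b->q14; q7-a->q7; q7-b->q8; q8-a->q9; q8-b->q10; q9-a->q11; q9-b->q12; q10-a->q13; q10-b->q14; q11-a->q7; q11-b->q8; q12-a->q9; q12-b->q10; q13-a->q11; q13-b->q12; q14-a->q13; q14-b->q14

A DFA must remember the last 3 symbols (since which symbol is third-to-last isn't known until the input ends). Use one state per possible window of the last ≤3 symbols; accept from those whose window starts with `a`.
15 states suffice.
          a    b  
>  q0     q1   q2 
   q1     q3   q4 
   q2     q5   q6 
   q3     q7   q8 
   q4     q9  q10 
   q5    q11  q12 
   q6    q13  q14 
 * q7     q7   q8 
 * q8     q9  q10 
 * q9    q11  q12 
 * q10   q13  q14 
   q11    q7   q8 
   q12    q9  q10 
   q13   q11  q12 
   q14   q13  q14 
(> = start, * = accepting)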